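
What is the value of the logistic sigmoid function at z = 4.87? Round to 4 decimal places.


Compute exp(-4.8700) = 0.0077.
Sigmoid = 1 / (1 + 0.0077) = 1 / 1.0077 = 0.9924.

0.9924


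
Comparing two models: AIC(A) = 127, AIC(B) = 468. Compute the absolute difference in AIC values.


Compute |127 - 468| = 341.
Model A has the smaller AIC.

341


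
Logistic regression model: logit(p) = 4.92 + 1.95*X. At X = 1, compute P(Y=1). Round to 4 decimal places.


Linear predictor: z = 4.92 + 1.95 * 1 = 6.8700.
P = 1/(1 + exp(-6.8700)) = 1/(1 + 0.0010) = 0.9990.

0.9990


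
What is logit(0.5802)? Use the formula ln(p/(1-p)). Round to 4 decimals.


The odds are p/(1-p) = 0.5802 / 0.4198 = 1.3821.
logit(p) = ln(1.3821) = 0.3236.

0.3236


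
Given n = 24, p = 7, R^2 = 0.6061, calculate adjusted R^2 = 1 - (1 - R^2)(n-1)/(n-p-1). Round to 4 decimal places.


Using the formula:
(1 - 0.6061) = 0.3939.
Multiply by 23/16: 0.3939 * 23 = 9.0597, then 9.0597 / 16 = 0.5662.
Adj R^2 = 1 - 0.5662 = 0.4338.

0.4338


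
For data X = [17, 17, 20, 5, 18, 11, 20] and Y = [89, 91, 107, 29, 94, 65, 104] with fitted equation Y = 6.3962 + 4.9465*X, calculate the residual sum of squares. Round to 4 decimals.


Predicted values from Y = 6.3962 + 4.9465*X.
Residuals: [-1.4867, 0.5133, 1.6738, -2.1287, -1.4332, 4.1923, -1.3262].
SSres = 31.1950.

31.1950


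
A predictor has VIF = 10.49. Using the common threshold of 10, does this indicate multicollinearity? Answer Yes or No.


Compare VIF = 10.49 to the threshold of 10.
10.49 >= 10, so the answer is Yes.

Yes


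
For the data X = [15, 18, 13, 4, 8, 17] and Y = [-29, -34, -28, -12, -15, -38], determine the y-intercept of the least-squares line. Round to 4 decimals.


The slope is b1 = -1.8395.
Sample means are xbar = 12.5000 and ybar = -26.0000.
Intercept: b0 = -26.0000 - (-1.8395)(12.5000) = -3.0067.

-3.0067


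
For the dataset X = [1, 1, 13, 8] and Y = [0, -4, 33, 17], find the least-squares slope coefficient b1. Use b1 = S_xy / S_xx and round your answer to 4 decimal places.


First compute the means: xbar = 5.7500, ybar = 11.5000.
Then S_xx = sum((xi - xbar)^2) = 102.7500.
S_xy = sum((xi - xbar)(yi - ybar)) = 296.5000.
b1 = S_xy / S_xx = 296.5000 / 102.7500 = 2.8856.

2.8856


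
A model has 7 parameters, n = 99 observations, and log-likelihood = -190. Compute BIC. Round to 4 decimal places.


k * ln(n) = 7 * ln(99) = 7 * 4.595120 = 32.165840.
-2 * loglik = -2 * (-190) = 380.
BIC = 32.165840 + 380 = 412.165840, which rounds to 412.1658.

412.1658


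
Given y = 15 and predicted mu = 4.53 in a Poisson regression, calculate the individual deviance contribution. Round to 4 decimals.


First: ln(15/4.53) = 1.197328.
Then: 15 * 1.197328 = 17.959920.
y - mu = 15 - 4.53 = 10.47.
D = 2(17.959920 - 10.47) = 14.979840, which rounds to 14.9798.

14.9798


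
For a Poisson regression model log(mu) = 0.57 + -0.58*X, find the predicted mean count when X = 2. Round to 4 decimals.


eta = 0.57 + -0.58 * 2 = -0.5900.
mu = exp(-0.5900) = 0.5543.

0.5543


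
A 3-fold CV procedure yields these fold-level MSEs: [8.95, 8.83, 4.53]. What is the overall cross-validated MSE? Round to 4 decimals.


Total MSE across folds = 22.3100.
CV-MSE = 22.3100/3 = 7.4367.

7.4367


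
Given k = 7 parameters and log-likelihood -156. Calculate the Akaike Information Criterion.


Compute:
2k = 2*7 = 14.
-2*loglik = -2*(-156) = 312.
AIC = 14 + 312 = 326.

326


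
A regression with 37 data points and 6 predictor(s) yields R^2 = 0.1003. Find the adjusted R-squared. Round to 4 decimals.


Plug in: Adj R^2 = 1 - (1 - 0.1003) * 36/30.
= 1 - 0.8997 * 36/30
= 1 - 32.3892 / 30
= 1 - 1.0796 = -0.0796.

-0.0796


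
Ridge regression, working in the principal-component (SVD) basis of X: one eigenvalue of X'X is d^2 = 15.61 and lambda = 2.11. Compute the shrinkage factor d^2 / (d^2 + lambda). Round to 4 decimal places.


Denominator = d^2 + lambda = 15.61 + 2.11 = 17.7200.
Shrinkage = 15.61 / 17.7200 = 0.8809.

0.8809


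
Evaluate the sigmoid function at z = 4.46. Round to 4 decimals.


First, exp(-4.4600) = 0.0116.
Then sigma(z) = 1/(1 + 0.0116) = 0.9886.

0.9886


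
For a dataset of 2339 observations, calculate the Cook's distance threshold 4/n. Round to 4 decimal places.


The threshold is 4/n.
4/2339 = 0.0017.

0.0017


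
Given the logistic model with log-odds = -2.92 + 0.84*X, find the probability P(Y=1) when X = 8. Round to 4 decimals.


Linear predictor: z = -2.92 + 0.84 * 8 = 3.8000.
P = 1/(1 + exp(-3.8000)) = 1/(1 + 0.0224) = 0.9781.

0.9781


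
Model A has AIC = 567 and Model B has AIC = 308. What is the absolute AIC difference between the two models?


|AIC_A - AIC_B| = |567 - 308| = 259.
Model B is preferred (lower AIC).

259


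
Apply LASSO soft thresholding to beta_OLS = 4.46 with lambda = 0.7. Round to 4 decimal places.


Absolute value: |4.46| = 4.46.
Compare to lambda = 0.7.
Since |beta| > lambda, coefficient = sign(beta)*(|beta| - lambda) = 3.7600.

3.7600


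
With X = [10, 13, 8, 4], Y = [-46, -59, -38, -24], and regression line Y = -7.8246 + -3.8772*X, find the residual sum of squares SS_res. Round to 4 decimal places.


Compute predicted values, then residuals = yi - yhat_i.
Residuals: [0.5966, -0.7718, 0.8422, -0.6666].
SSres = sum(residual^2) = 2.1053.

2.1053


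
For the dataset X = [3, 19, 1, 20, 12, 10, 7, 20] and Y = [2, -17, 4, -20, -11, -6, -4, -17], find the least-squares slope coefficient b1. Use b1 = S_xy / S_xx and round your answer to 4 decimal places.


Calculate xbar = 11.5000, ybar = -8.6250.
S_xx = 406.0000, S_xy = -479.5000.
Using b1 = S_xy / S_xx = -479.5000 / 406.0000, we get b1 = -1.1810.

-1.1810


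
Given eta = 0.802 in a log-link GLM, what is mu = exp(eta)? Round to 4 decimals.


Apply the inverse link:
mu = e^0.802 = 2.2300.

2.2300


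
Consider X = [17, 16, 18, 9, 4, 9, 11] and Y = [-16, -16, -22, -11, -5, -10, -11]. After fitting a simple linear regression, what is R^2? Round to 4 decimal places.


Fit the OLS line: b0 = -0.8500, b1 = -1.0125.
SSres = 15.9750.
SStot = 180.0000.
R^2 = 1 - 15.9750/180.0000 = 0.9113.

0.9113


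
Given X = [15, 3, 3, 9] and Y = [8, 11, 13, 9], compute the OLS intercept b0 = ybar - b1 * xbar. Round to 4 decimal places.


Compute b1 = -0.3485 from the OLS formula.
With xbar = 7.5000 and ybar = 10.2500, the intercept is:
b0 = 10.2500 - -0.3485 * 7.5000 = 12.8636.

12.8636


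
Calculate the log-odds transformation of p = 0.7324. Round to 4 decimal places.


1 - p = 0.2676.
p/(1-p) = 2.7369.
logit = ln(2.7369) = 1.0068.

1.0068


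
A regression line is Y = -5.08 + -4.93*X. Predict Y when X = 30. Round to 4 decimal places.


Predicted value:
Y = -5.08 + (-4.93)(30) = -5.08 + -147.9000 = -152.9800.

-152.9800


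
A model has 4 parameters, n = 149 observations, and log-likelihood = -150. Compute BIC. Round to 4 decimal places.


k * ln(n) = 4 * ln(149) = 4 * 5.003946 = 20.015784.
-2 * loglik = -2 * (-150) = 300.
BIC = 20.015784 + 300 = 320.015784, which rounds to 320.0158.

320.0158


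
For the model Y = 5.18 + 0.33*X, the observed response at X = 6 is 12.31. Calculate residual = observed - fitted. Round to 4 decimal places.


Compute yhat = 5.18 + (0.33)(6) = 7.1600.
Residual = actual - predicted = 12.31 - 7.1600 = 5.1500.

5.1500


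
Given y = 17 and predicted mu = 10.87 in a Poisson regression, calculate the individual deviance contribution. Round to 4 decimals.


y/mu = 17/10.87 = 1.563937 (approx.), and ln(17/10.87) = 0.447207.
y * ln(y/mu) = 17 * 0.447207 = 7.602519.
y - mu = 6.13.
D = 2 * (7.602519 - 6.13) = 2.945038, which rounds to 2.9450.

2.9450


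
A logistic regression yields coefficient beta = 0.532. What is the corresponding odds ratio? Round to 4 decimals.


Odds ratio = exp(beta) = exp(0.532).
= 1.7023.

1.7023


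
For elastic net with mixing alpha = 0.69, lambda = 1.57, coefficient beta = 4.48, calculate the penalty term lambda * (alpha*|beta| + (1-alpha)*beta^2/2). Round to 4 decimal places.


L1 component = 0.69 * |4.48| = 3.0912.
L2 component = 0.31 * 4.48^2 / 2 = 3.1109.
Penalty = 1.57 * (3.0912 + 3.1109) = 1.57 * 6.2021 = 9.7373.

9.7373


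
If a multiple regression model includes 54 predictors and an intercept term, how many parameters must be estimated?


Each predictor gets one coefficient, plus one intercept.
Total parameters = 54 + 1 = 55.

55


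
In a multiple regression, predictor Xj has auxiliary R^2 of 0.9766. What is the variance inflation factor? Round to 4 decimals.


Denominator: 1 - 0.9766 = 0.0234.
VIF = 1 / 0.0234 = 42.7350.

42.7350


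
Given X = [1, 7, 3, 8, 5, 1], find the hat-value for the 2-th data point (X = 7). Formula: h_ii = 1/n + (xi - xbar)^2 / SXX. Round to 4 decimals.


Compute xbar = 4.1667 with n = 6 observations.
SXX = 44.8333.
Leverage = 1/6 + (7 - 4.1667)^2/44.8333 = 0.3457.

0.3457


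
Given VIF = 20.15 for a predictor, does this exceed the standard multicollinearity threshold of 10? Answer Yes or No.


Compare VIF = 20.15 to the threshold of 10.
20.15 >= 10, so the answer is Yes.

Yes


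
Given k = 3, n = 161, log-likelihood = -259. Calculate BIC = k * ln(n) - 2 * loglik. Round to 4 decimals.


Compute k*ln(n) = 3*ln(161) = 3*5.081404 = 15.244212.
Then -2*loglik = 518.
BIC = 15.244212 + 518 = 533.244212, which rounds to 533.2442.

533.2442


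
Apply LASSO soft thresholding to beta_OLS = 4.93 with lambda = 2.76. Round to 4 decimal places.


Absolute value: |4.93| = 4.93.
Compare to lambda = 2.76.
Since |beta| > lambda, coefficient = sign(beta)*(|beta| - lambda) = 2.1700.

2.1700


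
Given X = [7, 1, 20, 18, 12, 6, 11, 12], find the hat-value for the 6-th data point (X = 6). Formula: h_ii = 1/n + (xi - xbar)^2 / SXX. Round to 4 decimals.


Compute xbar = 10.8750 with n = 8 observations.
SXX = 272.8750.
Leverage = 1/8 + (6 - 10.8750)^2/272.8750 = 0.2121.

0.2121


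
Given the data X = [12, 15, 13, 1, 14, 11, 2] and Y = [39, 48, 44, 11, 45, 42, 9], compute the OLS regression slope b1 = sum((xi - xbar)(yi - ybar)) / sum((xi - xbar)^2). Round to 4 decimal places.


The sample means are xbar = 9.7143 and ybar = 34.0000.
Compute S_xx = 199.4286 and S_xy = 569.0000.
Slope b1 = S_xy / S_xx = 569.0000 / 199.4286 = 2.8532.

2.8532


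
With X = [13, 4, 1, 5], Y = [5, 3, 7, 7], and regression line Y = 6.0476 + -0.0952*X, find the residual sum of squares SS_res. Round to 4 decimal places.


For each point, residual = actual - predicted.
Residuals: [0.1900, -2.6668, 1.0476, 1.4284].
Sum of squared residuals = 10.2857.

10.2857


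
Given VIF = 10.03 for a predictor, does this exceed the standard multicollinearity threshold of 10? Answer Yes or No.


Check: VIF = 10.03 vs threshold = 10.
Since 10.03 >= 10, the answer is Yes.

Yes


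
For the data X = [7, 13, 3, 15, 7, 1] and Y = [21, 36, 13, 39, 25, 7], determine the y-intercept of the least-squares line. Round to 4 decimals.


Compute b1 = 2.2768 from the OLS formula.
With xbar = 7.6667 and ybar = 23.5000, the intercept is:
b0 = 23.5000 - 2.2768 * 7.6667 = 6.0446.

6.0446


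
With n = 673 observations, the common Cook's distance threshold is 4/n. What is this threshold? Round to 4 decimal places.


Using the rule of thumb:
Threshold = 4 / 673 = 0.0059.

0.0059


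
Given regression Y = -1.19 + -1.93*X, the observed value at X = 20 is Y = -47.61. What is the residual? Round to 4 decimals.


Compute yhat = -1.19 + (-1.93)(20) = -39.7900.
Residual = actual - predicted = -47.61 - -39.7900 = -7.8200.

-7.8200


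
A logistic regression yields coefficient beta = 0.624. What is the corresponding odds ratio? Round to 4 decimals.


The odds ratio is computed as:
OR = e^(0.624) = 1.8664.

1.8664


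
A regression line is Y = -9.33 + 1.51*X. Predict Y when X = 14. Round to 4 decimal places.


Plug X = 14 into Y = -9.33 + 1.51*X:
Y = -9.33 + 21.1400 = 11.8100.

11.8100


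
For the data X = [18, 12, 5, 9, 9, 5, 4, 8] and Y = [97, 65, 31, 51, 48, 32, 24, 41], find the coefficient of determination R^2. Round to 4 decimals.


Fit the OLS line: b0 = 4.0000, b1 = 5.1000.
SSres = 29.4000.
SStot = 3865.8750.
R^2 = 1 - 29.4000/3865.8750 = 0.9924.

0.9924


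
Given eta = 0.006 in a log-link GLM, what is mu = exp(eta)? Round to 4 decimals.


mu = exp(eta) = exp(0.006).
= 1.0060.

1.0060


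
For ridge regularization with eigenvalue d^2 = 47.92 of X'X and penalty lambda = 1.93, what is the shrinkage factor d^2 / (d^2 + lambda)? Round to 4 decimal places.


d^2 + lambda = 47.92 + 1.93 = 49.8500.
Shrinkage factor = 47.92/49.8500 = 0.9613.

0.9613


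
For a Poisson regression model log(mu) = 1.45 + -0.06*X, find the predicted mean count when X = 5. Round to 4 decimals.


Compute eta = 1.45 + -0.06 * 5 = 1.1500.
Apply inverse link: mu = e^1.1500 = 3.1582.

3.1582


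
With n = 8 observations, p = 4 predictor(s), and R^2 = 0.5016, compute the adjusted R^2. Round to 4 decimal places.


Using the formula:
(1 - 0.5016) = 0.4984.
Multiply by 7/3: 0.4984 * 7 = 3.4888, then 3.4888 / 3 = 1.1629.
Adj R^2 = 1 - 1.1629 = -0.1629.

-0.1629


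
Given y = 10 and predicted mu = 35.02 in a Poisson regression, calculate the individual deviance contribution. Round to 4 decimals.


Compute y*ln(y/mu) = 10*ln(10/35.02) = 10*-1.253334 = -12.533340.
y - mu = -25.02.
D = 2*(-12.533340 - (-25.02)) = 24.973320, which rounds to 24.9733.

24.9733


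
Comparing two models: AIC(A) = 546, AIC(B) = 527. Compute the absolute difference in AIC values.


|AIC_A - AIC_B| = |546 - 527| = 19.
Model B is preferred (lower AIC).

19


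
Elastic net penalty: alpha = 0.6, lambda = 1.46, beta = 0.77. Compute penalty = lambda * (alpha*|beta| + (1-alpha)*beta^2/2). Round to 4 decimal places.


L1 component = 0.6 * |0.77| = 0.4620.
L2 component = 0.4 * 0.77^2 / 2 = 0.1186.
Penalty = 1.46 * (0.4620 + 0.1186) = 1.46 * 0.5806 = 0.8476.

0.8476


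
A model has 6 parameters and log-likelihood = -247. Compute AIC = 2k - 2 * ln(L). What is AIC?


Compute:
2k = 2*6 = 12.
-2*loglik = -2*(-247) = 494.
AIC = 12 + 494 = 506.

506


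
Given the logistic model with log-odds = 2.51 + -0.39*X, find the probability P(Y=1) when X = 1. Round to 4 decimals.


z = 2.51 + -0.39 * 1 = 2.1200.
Sigmoid: P = 1 / (1 + exp(-2.1200)) = 0.8928.

0.8928


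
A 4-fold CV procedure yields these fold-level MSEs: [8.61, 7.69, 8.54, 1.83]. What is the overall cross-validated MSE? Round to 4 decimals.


Total MSE across folds = 26.6700.
CV-MSE = 26.6700/4 = 6.6675.

6.6675


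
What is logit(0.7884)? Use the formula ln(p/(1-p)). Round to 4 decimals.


Compute the odds: 0.7884/0.2116 = 3.7259.
Take the natural log: ln(3.7259) = 1.3153.

1.3153


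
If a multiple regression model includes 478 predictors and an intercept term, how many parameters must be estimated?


Including the intercept, the model has 478 predictor coefficients + 1 intercept.
Total = 479.

479


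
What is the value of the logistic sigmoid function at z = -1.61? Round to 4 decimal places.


Compute exp(1.6100) = 5.0028.
Sigmoid = 1 / (1 + 5.0028) = 1 / 6.0028 = 0.1666.

0.1666


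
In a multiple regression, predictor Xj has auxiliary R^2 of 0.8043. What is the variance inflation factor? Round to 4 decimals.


Denominator: 1 - 0.8043 = 0.1957.
VIF = 1 / 0.1957 = 5.1099.

5.1099


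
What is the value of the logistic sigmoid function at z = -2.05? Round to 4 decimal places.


First, exp(2.0500) = 7.7679.
Then sigma(z) = 1/(1 + 7.7679) = 0.1141.

0.1141


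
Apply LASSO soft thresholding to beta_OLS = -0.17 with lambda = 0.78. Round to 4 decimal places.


|beta_OLS| = 0.17.
lambda = 0.78.
Since |beta| <= lambda, the coefficient is set to 0.
Result = 0.0000.

0.0000


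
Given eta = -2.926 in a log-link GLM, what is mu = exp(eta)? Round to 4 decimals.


The inverse log link gives:
mu = exp(-2.926) = 0.0536.

0.0536


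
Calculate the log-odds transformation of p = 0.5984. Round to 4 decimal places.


1 - p = 0.4016.
p/(1-p) = 1.4900.
logit = ln(1.4900) = 0.3988.

0.3988


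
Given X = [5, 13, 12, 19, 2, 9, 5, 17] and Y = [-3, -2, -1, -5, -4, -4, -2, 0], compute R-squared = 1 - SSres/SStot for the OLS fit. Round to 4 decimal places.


The fitted line is Y = -3.1524 + 0.0515*X.
SSres = 19.1932, SStot = 19.8750.
R^2 = 1 - SSres/SStot = 0.0343.

0.0343


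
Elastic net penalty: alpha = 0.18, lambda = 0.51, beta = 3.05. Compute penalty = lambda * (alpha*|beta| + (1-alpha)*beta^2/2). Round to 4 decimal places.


Compute:
L1 = 0.18 * 3.05 = 0.5490.
L2 = 0.82 * 3.05^2 / 2 = 3.8140.
Penalty = 0.51 * (0.5490 + 3.8140) = 2.2251.

2.2251


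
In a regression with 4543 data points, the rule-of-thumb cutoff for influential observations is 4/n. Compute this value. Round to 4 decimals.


Using the rule of thumb:
Threshold = 4 / 4543 = 0.0009.

0.0009


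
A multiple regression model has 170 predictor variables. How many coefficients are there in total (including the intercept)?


Each predictor gets one coefficient, plus one intercept.
Total parameters = 170 + 1 = 171.

171


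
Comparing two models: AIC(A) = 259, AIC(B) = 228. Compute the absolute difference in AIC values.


Compute |259 - 228| = 31.
Model B has the smaller AIC.

31


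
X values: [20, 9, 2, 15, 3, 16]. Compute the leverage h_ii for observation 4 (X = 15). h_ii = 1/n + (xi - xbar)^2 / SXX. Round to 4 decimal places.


n = 6, xbar = 10.8333.
SXX = sum((xi - xbar)^2) = 270.8333.
h = 1/6 + (15 - 10.8333)^2 / 270.8333 = 0.2308.

0.2308


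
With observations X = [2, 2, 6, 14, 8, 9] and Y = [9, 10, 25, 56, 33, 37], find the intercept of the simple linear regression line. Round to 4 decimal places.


The slope is b1 = 3.8855.
Sample means are xbar = 6.8333 and ybar = 28.3333.
Intercept: b0 = 28.3333 - (3.8855)(6.8333) = 1.7822.

1.7822


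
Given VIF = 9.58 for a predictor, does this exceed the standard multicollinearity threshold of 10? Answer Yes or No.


Compare VIF = 9.58 to the threshold of 10.
9.58 < 10, so the answer is No.

No


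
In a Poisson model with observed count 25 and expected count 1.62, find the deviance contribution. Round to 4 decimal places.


y/mu = 25/1.62 = 15.432099 (approx.), and ln(25/1.62) = 2.736450.
y * ln(y/mu) = 25 * 2.736450 = 68.411250.
y - mu = 23.38.
D = 2 * (68.411250 - 23.38) = 90.062500, which rounds to 90.0625.

90.0625


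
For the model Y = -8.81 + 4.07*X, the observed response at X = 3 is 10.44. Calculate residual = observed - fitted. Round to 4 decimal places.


Fitted value at X = 3 is yhat = -8.81 + 4.07*3 = 3.4000.
Residual = 10.44 - 3.4000 = 7.0400.

7.0400


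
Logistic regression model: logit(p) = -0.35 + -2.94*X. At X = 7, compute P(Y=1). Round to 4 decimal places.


Linear predictor: z = -0.35 + -2.94 * 7 = -20.9300.
P = 1/(1 + exp(20.9300)) = 1/(1 + 1229655640.4269) = 0.0000.

0.0000


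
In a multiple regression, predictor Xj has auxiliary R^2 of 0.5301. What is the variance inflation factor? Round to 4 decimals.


Using VIF = 1/(1 - R^2_j):
1 - 0.5301 = 0.4699.
VIF = 2.1281.

2.1281


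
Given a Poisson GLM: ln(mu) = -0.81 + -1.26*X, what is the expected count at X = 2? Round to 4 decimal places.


Compute eta = -0.81 + -1.26 * 2 = -3.3300.
Apply inverse link: mu = e^-3.3300 = 0.0358.

0.0358


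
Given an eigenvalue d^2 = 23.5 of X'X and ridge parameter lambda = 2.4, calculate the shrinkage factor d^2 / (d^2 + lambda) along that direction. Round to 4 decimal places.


d^2 + lambda = 23.5 + 2.4 = 25.9000.
Shrinkage factor = 23.5/25.9000 = 0.9073.

0.9073


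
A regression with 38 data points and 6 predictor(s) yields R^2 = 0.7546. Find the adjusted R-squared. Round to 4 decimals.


Adjusted R^2 = 1 - (1 - R^2) * (n-1)/(n-p-1).
(1 - R^2) = 0.2454.
(n-1)/(n-p-1) = 37/31.
(1 - R^2) * (n-1) = 0.2454 * 37 = 9.0798.
Divide by (n-p-1): 9.0798 / 31 = 0.2929.
Adj R^2 = 1 - 0.2929 = 0.7071.

0.7071


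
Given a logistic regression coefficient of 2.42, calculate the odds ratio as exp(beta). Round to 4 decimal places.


The odds ratio is computed as:
OR = e^(2.42) = 11.2459.

11.2459


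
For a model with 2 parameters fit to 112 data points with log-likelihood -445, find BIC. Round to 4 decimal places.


k * ln(n) = 2 * ln(112) = 2 * 4.718499 = 9.436998.
-2 * loglik = -2 * (-445) = 890.
BIC = 9.436998 + 890 = 899.436998, which rounds to 899.4370.

899.4370


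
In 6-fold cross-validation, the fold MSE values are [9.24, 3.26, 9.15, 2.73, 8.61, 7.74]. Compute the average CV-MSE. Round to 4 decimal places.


Add all fold MSEs: 40.7300.
Divide by k = 6: 40.7300/6 = 6.7883.

6.7883


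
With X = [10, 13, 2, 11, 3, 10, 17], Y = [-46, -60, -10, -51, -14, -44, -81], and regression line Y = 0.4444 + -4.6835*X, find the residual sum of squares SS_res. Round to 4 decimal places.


Compute predicted values, then residuals = yi - yhat_i.
Residuals: [0.3906, 0.4411, -1.0774, 0.0741, -0.3939, 2.3906, -1.8249].
SSres = sum(residual^2) = 10.7138.

10.7138


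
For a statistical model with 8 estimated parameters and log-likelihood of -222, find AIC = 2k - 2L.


Compute:
2k = 2*8 = 16.
-2*loglik = -2*(-222) = 444.
AIC = 16 + 444 = 460.

460


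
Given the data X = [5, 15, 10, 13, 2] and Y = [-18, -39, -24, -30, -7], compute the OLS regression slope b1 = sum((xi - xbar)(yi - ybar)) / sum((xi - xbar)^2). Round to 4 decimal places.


Calculate xbar = 9.0000, ybar = -23.6000.
S_xx = 118.0000, S_xy = -257.0000.
Using b1 = S_xy / S_xx = -257.0000 / 118.0000, we get b1 = -2.1780.

-2.1780


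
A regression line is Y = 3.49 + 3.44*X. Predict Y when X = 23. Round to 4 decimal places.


Substitute X = 23 into the equation:
Y = 3.49 + 3.44 * 23 = 3.49 + 79.1200 = 82.6100.

82.6100


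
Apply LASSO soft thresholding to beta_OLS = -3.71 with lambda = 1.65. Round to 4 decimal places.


Check: |-3.71| = 3.71 vs lambda = 1.65.
Since |beta| > lambda, coefficient = sign(beta)*(|beta| - lambda) = -2.0600.
Soft-thresholded coefficient = -2.0600.

-2.0600


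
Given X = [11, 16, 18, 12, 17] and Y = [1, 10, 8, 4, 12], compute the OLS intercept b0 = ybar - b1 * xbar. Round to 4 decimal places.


The slope is b1 = 1.2629.
Sample means are xbar = 14.8000 and ybar = 7.0000.
Intercept: b0 = 7.0000 - (1.2629)(14.8000) = -11.6907.

-11.6907


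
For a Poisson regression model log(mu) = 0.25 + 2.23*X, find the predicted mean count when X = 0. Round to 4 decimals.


Compute eta = 0.25 + 2.23 * 0 = 0.2500.
Apply inverse link: mu = e^0.2500 = 1.2840.

1.2840


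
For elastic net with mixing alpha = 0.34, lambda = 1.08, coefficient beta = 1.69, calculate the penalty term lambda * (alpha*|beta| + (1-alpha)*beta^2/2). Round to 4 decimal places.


alpha * |beta| = 0.34 * 1.69 = 0.5746.
(1-alpha) * beta^2/2 = 0.66 * 2.8561/2 = 0.9425.
Total = 1.08 * (0.5746 + 0.9425) = 1.6385.

1.6385


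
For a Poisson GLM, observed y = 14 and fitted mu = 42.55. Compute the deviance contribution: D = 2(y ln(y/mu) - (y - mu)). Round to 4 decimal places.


Compute y*ln(y/mu) = 14*ln(14/42.55) = 14*-1.111623 = -15.562722.
y - mu = -28.55.
D = 2*(-15.562722 - (-28.55)) = 25.974556, which rounds to 25.9746.

25.9746


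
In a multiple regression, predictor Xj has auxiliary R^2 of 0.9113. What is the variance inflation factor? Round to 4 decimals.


Using VIF = 1/(1 - R^2_j):
1 - 0.9113 = 0.0887.
VIF = 11.2740.

11.2740


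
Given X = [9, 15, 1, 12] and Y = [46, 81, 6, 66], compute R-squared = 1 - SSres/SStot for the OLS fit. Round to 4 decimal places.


The fitted line is Y = -0.1149 + 5.3908*X.
SSres = 8.3908, SStot = 3168.7500.
R^2 = 1 - SSres/SStot = 0.9974.

0.9974


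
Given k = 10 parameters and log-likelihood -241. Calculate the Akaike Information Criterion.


AIC = 2*10 - 2*(-241).
= 20 + 482 = 502.

502


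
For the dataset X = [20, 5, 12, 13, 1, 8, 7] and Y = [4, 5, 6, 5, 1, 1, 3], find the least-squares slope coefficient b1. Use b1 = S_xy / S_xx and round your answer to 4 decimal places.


First compute the means: xbar = 9.4286, ybar = 3.5714.
Then S_xx = sum((xi - xbar)^2) = 229.7143.
S_xy = sum((xi - xbar)(yi - ybar)) = 36.2857.
b1 = S_xy / S_xx = 36.2857 / 229.7143 = 0.1580.

0.1580


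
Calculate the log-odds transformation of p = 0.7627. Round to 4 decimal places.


1 - p = 0.2373.
p/(1-p) = 3.2141.
logit = ln(3.2141) = 1.1675.

1.1675


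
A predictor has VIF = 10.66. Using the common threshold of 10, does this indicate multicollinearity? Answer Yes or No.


Compare VIF = 10.66 to the threshold of 10.
10.66 >= 10, so the answer is Yes.

Yes


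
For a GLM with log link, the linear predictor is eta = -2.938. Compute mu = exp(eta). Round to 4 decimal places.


Apply the inverse link:
mu = e^-2.938 = 0.0530.

0.0530


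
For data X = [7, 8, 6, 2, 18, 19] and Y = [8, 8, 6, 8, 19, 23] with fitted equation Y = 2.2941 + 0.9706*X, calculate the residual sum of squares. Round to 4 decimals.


Predicted values from Y = 2.2941 + 0.9706*X.
Residuals: [-1.0883, -2.0589, -2.1177, 3.7647, -0.7649, 2.2645].
SSres = 29.7941.

29.7941


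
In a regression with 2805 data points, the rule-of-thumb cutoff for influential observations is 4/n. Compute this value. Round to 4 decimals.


Using the rule of thumb:
Threshold = 4 / 2805 = 0.0014.

0.0014


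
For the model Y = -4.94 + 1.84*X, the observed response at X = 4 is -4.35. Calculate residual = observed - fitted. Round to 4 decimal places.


Fitted value at X = 4 is yhat = -4.94 + 1.84*4 = 2.4200.
Residual = -4.35 - 2.4200 = -6.7700.

-6.7700


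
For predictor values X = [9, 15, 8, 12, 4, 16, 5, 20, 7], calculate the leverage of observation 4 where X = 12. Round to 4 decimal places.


Mean of X: xbar = 10.6667.
SXX = 236.0000.
For X = 12: h = 1/9 + (12 - 10.6667)^2/236.0000 = 0.1186.

0.1186


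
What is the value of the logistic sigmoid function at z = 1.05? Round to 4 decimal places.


Compute exp(-1.0500) = 0.3499.
Sigmoid = 1 / (1 + 0.3499) = 1 / 1.3499 = 0.7408.

0.7408


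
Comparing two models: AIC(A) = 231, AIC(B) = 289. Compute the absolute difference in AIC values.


Absolute difference = |231 - 289| = 58.
The model with lower AIC (A) is preferred.

58


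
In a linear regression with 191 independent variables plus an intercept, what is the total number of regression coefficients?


Total coefficients = number of predictors + 1 (for the intercept).
= 191 + 1 = 192.

192


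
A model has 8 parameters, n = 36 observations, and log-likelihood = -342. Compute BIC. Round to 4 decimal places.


Compute k*ln(n) = 8*ln(36) = 8*3.583519 = 28.668152.
Then -2*loglik = 684.
BIC = 28.668152 + 684 = 712.668152, which rounds to 712.6682.

712.6682


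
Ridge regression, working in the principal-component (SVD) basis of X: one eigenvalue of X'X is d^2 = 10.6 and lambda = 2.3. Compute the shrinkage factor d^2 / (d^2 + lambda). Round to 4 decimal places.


Denominator = d^2 + lambda = 10.6 + 2.3 = 12.9000.
Shrinkage = 10.6 / 12.9000 = 0.8217.

0.8217


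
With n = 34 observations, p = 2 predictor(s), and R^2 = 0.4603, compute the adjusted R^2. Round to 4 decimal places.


Plug in: Adj R^2 = 1 - (1 - 0.4603) * 33/31.
= 1 - 0.5397 * 33/31
= 1 - 17.8101 / 31
= 1 - 0.5745 = 0.4255.

0.4255


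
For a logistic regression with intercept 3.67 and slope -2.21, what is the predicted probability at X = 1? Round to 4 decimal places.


z = 3.67 + -2.21 * 1 = 1.4600.
Sigmoid: P = 1 / (1 + exp(-1.4600)) = 0.8115.

0.8115


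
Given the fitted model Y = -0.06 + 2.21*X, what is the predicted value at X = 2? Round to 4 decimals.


Predicted value:
Y = -0.06 + (2.21)(2) = -0.06 + 4.4200 = 4.3600.

4.3600


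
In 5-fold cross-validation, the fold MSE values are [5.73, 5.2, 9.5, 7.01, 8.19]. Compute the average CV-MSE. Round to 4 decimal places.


Total MSE across folds = 35.6300.
CV-MSE = 35.6300/5 = 7.1260.

7.1260


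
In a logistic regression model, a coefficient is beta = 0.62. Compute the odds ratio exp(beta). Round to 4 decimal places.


Odds ratio = exp(beta) = exp(0.62).
= 1.8589.

1.8589


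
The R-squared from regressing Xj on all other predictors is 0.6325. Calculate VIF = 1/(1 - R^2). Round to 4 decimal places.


Using VIF = 1/(1 - R^2_j):
1 - 0.6325 = 0.3675.
VIF = 2.7211.

2.7211


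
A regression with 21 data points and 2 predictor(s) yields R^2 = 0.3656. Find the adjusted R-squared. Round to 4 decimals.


Plug in: Adj R^2 = 1 - (1 - 0.3656) * 20/18.
= 1 - 0.6344 * 20/18
= 1 - 12.6880 / 18
= 1 - 0.7049 = 0.2951.

0.2951


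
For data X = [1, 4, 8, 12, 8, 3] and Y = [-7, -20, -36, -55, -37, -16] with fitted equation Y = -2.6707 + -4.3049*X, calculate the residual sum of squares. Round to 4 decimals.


Predicted values from Y = -2.6707 + -4.3049*X.
Residuals: [-0.0244, -0.1097, 1.1099, -0.6705, 0.1099, -0.4146].
SSres = 1.8780.

1.8780


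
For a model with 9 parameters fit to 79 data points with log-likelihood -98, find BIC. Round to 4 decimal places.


k * ln(n) = 9 * ln(79) = 9 * 4.369448 = 39.325032.
-2 * loglik = -2 * (-98) = 196.
BIC = 39.325032 + 196 = 235.325032, which rounds to 235.3250.

235.3250


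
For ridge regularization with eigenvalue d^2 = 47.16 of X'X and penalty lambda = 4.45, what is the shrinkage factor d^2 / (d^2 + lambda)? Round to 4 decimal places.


Compute the denominator: 47.16 + 4.45 = 51.6100.
Shrinkage factor = 47.16 / 51.6100 = 0.9138.

0.9138


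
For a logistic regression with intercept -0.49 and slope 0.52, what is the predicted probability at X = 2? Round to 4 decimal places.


Linear predictor: z = -0.49 + 0.52 * 2 = 0.5500.
P = 1/(1 + exp(-0.5500)) = 1/(1 + 0.5769) = 0.6341.

0.6341


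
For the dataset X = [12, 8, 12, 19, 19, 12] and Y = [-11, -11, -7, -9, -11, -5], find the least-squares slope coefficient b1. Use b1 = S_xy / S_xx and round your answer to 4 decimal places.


First compute the means: xbar = 13.6667, ybar = -9.0000.
Then S_xx = sum((xi - xbar)^2) = 97.3333.
S_xy = sum((xi - xbar)(yi - ybar)) = -6.0000.
b1 = S_xy / S_xx = -6.0000 / 97.3333 = -0.0616.

-0.0616


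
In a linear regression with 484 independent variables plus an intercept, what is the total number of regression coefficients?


Each predictor gets one coefficient, plus one intercept.
Total parameters = 484 + 1 = 485.

485


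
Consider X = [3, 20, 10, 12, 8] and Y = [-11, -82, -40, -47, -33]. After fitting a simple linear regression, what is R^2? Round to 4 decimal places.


Fit the OLS line: b0 = 1.3299, b1 = -4.1443.
SSres = 3.5670.
SStot = 2669.2000.
R^2 = 1 - 3.5670/2669.2000 = 0.9987.

0.9987


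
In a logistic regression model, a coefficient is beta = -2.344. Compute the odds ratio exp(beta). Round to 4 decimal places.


Odds ratio = exp(beta) = exp(-2.344).
= 0.0959.

0.0959


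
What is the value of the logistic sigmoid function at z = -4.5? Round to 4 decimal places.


exp(4.5000) = 90.0171.
1 + exp(-z) = 91.0171.
sigmoid = 1/91.0171 = 0.0110.

0.0110


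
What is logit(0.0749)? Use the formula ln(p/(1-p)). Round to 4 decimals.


Compute the odds: 0.0749/0.9251 = 0.0810.
Take the natural log: ln(0.0810) = -2.5137.

-2.5137


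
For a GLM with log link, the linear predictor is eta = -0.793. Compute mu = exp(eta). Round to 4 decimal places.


mu = exp(eta) = exp(-0.793).
= 0.4525.

0.4525


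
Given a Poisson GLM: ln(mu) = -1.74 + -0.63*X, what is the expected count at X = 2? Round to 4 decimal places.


Linear predictor: eta = -1.74 + (-0.63)(2) = -3.0000.
Expected count: mu = exp(-3.0000) = 0.0498.

0.0498


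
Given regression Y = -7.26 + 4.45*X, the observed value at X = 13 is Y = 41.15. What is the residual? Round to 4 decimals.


Compute yhat = -7.26 + (4.45)(13) = 50.5900.
Residual = actual - predicted = 41.15 - 50.5900 = -9.4400.

-9.4400


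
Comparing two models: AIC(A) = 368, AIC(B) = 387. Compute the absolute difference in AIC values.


|AIC_A - AIC_B| = |368 - 387| = 19.
Model A is preferred (lower AIC).

19


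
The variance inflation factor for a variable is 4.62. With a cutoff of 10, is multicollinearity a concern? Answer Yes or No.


Check: VIF = 4.62 vs threshold = 10.
Since 4.62 < 10, the answer is No.

No


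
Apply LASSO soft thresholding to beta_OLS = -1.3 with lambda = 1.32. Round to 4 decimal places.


Check: |-1.3| = 1.3 vs lambda = 1.32.
Since |beta| <= lambda, the coefficient is set to 0.
Soft-thresholded coefficient = 0.0000.

0.0000


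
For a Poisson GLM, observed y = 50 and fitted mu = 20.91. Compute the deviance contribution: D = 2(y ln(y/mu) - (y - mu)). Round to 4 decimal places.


y/mu = 50/20.91 = 2.391200 (approx.), and ln(50/20.91) = 0.871795.
y * ln(y/mu) = 50 * 0.871795 = 43.589750.
y - mu = 29.09.
D = 2 * (43.589750 - 29.09) = 28.999500, which rounds to 28.9995.

28.9995


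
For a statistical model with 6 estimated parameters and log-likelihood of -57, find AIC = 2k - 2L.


AIC = 2*6 - 2*(-57).
= 12 + 114 = 126.

126


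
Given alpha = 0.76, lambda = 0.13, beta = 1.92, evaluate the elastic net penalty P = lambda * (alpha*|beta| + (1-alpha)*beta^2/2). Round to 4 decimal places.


L1 component = 0.76 * |1.92| = 1.4592.
L2 component = 0.24 * 1.92^2 / 2 = 0.4424.
Penalty = 0.13 * (1.4592 + 0.4424) = 0.13 * 1.9016 = 0.2472.

0.2472


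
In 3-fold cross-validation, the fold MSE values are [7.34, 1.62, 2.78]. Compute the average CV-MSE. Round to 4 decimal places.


Total MSE across folds = 11.7400.
CV-MSE = 11.7400/3 = 3.9133.

3.9133


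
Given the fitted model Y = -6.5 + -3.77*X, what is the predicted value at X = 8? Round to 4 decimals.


Predicted value:
Y = -6.5 + (-3.77)(8) = -6.5 + -30.1600 = -36.6600.

-36.6600


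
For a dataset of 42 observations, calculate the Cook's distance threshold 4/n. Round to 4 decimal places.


Using the rule of thumb:
Threshold = 4 / 42 = 0.0952.

0.0952


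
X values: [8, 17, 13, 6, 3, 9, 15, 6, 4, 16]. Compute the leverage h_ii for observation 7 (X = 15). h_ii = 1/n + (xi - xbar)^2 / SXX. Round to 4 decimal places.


Mean of X: xbar = 9.7000.
SXX = 240.1000.
For X = 15: h = 1/10 + (15 - 9.7000)^2/240.1000 = 0.2170.

0.2170


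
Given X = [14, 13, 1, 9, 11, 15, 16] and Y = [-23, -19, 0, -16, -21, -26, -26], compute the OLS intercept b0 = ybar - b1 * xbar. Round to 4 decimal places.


First find the slope: b1 = -1.7250.
Means: xbar = 11.2857, ybar = -18.7143.
b0 = ybar - b1 * xbar = -18.7143 - -1.7250 * 11.2857 = 0.7541.

0.7541


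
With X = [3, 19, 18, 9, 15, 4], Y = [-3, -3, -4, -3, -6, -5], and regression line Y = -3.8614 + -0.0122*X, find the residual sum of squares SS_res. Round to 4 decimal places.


Predicted values from Y = -3.8614 + -0.0122*X.
Residuals: [0.8980, 1.0932, 0.0810, 0.9712, -1.9556, -1.0898].
SSres = 7.9633.

7.9633


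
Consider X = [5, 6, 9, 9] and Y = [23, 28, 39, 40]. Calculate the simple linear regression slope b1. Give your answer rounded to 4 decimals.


Calculate xbar = 7.2500, ybar = 32.5000.
S_xx = 12.7500, S_xy = 51.5000.
Using b1 = S_xy / S_xx = 51.5000 / 12.7500, we get b1 = 4.0392.

4.0392


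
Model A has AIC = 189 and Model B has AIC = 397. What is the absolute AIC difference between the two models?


Compute |189 - 397| = 208.
Model A has the smaller AIC.

208


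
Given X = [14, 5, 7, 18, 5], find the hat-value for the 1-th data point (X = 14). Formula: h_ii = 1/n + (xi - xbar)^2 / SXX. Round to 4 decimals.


Compute xbar = 9.8000 with n = 5 observations.
SXX = 138.8000.
Leverage = 1/5 + (14 - 9.8000)^2/138.8000 = 0.3271.

0.3271


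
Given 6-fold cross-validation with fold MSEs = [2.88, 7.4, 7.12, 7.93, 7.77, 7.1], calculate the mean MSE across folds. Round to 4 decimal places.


Add all fold MSEs: 40.2000.
Divide by k = 6: 40.2000/6 = 6.7000.

6.7000


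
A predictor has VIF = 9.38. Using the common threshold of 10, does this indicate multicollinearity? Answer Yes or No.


Check: VIF = 9.38 vs threshold = 10.
Since 9.38 < 10, the answer is No.

No


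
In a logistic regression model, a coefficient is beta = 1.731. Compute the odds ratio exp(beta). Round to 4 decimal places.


The odds ratio is computed as:
OR = e^(1.731) = 5.6463.

5.6463


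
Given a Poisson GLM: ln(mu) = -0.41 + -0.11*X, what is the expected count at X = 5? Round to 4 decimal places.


eta = -0.41 + -0.11 * 5 = -0.9600.
mu = exp(-0.9600) = 0.3829.

0.3829


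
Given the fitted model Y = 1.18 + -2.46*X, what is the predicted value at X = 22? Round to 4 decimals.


Predicted value:
Y = 1.18 + (-2.46)(22) = 1.18 + -54.1200 = -52.9400.

-52.9400


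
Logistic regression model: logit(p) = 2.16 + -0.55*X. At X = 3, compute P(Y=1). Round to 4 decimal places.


Linear predictor: z = 2.16 + -0.55 * 3 = 0.5100.
P = 1/(1 + exp(-0.5100)) = 1/(1 + 0.6005) = 0.6248.

0.6248


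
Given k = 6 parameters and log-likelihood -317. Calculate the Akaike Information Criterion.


AIC = 2*6 - 2*(-317).
= 12 + 634 = 646.

646


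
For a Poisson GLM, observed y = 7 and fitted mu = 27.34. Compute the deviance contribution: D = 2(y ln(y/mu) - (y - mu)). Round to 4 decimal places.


First: ln(7/27.34) = -1.362441.
Then: 7 * -1.362441 = -9.537087.
y - mu = 7 - 27.34 = -20.34.
D = 2(-9.537087 - -20.34) = 21.605826, which rounds to 21.6058.

21.6058


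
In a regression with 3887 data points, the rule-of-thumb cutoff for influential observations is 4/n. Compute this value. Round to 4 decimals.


Cook's distance cutoff = 4/n = 4/3887.
= 0.0010.

0.0010


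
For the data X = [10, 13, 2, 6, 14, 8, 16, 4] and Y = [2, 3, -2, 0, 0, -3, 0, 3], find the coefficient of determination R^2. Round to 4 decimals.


After computing the OLS fit (b0=-0.4403, b1=0.0893):
SSres = 32.4789, SStot = 33.8750.
R^2 = 1 - 32.4789/33.8750 = 0.0412.

0.0412


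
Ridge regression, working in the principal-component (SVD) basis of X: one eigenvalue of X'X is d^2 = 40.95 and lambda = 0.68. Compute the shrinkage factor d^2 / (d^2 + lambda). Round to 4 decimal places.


d^2 + lambda = 40.95 + 0.68 = 41.6300.
Shrinkage factor = 40.95/41.6300 = 0.9837.

0.9837


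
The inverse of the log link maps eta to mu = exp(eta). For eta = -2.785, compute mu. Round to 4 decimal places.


The inverse log link gives:
mu = exp(-2.785) = 0.0617.

0.0617


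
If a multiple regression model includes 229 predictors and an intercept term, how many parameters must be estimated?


Total coefficients = number of predictors + 1 (for the intercept).
= 229 + 1 = 230.

230


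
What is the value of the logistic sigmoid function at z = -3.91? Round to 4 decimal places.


Compute exp(3.9100) = 49.8990.
Sigmoid = 1 / (1 + 49.8990) = 1 / 50.8990 = 0.0196.

0.0196


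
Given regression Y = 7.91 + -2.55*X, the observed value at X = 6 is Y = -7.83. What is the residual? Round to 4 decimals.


Compute yhat = 7.91 + (-2.55)(6) = -7.3900.
Residual = actual - predicted = -7.83 - -7.3900 = -0.4400.

-0.4400


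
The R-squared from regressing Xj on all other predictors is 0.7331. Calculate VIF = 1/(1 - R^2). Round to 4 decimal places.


Using VIF = 1/(1 - R^2_j):
1 - 0.7331 = 0.2669.
VIF = 3.7467.

3.7467


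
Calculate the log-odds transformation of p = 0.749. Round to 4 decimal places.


The odds are p/(1-p) = 0.749 / 0.251 = 2.9841.
logit(p) = ln(2.9841) = 1.0933.

1.0933


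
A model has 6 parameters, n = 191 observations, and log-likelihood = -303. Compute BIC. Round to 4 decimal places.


ln(191) = 5.252273.
k * ln(n) = 6 * 5.252273 = 31.513638.
-2L = 606.
BIC = 31.513638 + 606 = 637.513638, which rounds to 637.5136.

637.5136
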